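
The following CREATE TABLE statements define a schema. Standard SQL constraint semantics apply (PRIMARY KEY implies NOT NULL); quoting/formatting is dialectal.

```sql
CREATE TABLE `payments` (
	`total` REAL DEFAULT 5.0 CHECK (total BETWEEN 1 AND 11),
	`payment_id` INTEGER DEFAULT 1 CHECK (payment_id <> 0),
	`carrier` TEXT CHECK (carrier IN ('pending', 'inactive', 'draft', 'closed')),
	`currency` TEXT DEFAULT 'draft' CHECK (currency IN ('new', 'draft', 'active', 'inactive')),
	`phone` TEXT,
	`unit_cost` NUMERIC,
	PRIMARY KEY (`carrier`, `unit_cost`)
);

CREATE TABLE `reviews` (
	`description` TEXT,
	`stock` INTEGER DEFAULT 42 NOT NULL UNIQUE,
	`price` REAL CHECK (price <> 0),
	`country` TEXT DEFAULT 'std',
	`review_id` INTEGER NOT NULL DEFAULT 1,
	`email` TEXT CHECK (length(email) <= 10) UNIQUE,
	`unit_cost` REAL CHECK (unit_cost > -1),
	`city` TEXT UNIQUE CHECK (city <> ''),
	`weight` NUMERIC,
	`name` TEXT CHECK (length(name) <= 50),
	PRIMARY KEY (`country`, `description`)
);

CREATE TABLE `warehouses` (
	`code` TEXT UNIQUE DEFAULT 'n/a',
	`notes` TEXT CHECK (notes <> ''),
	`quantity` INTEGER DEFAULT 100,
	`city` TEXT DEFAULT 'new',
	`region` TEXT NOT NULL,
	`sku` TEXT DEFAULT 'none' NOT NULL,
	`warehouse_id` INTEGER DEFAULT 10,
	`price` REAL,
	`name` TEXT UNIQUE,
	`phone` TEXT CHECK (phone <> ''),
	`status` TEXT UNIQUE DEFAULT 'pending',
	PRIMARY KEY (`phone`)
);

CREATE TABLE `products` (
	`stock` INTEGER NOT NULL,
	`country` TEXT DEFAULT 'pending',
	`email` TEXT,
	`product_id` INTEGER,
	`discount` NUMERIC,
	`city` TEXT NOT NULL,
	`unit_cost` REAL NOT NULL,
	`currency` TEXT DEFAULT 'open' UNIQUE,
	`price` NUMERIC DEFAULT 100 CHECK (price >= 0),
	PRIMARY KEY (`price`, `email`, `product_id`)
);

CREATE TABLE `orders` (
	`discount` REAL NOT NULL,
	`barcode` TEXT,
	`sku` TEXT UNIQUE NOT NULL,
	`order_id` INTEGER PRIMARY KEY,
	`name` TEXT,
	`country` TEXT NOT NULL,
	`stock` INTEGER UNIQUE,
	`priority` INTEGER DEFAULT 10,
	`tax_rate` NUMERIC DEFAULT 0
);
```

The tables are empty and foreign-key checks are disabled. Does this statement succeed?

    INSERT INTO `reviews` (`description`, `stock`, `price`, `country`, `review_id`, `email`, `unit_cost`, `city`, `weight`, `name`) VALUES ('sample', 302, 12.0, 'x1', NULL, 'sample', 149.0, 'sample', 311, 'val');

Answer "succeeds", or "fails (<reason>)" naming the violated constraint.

fails (NOT NULL on review_id)

review_id is explicitly set to NULL, but review_id is declared NOT NULL.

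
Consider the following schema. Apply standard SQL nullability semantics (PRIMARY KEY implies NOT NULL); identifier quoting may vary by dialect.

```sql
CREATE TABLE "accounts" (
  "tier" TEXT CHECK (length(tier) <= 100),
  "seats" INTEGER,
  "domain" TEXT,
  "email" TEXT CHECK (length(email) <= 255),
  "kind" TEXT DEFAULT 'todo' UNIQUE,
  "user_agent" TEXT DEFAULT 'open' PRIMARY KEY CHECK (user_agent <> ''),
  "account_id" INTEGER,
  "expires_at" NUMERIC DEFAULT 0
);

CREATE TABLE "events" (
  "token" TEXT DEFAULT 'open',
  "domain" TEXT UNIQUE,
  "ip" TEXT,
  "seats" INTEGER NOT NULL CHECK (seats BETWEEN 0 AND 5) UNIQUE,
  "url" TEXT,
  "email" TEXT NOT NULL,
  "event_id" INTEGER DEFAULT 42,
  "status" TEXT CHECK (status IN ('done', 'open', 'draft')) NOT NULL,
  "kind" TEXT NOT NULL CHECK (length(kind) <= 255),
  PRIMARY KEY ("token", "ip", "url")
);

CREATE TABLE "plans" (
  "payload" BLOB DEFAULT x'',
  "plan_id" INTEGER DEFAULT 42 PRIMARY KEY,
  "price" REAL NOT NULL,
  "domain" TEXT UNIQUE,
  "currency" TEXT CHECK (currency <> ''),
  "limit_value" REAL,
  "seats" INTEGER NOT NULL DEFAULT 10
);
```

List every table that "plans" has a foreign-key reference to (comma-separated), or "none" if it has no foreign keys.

none

No column in plans has a REFERENCES clause.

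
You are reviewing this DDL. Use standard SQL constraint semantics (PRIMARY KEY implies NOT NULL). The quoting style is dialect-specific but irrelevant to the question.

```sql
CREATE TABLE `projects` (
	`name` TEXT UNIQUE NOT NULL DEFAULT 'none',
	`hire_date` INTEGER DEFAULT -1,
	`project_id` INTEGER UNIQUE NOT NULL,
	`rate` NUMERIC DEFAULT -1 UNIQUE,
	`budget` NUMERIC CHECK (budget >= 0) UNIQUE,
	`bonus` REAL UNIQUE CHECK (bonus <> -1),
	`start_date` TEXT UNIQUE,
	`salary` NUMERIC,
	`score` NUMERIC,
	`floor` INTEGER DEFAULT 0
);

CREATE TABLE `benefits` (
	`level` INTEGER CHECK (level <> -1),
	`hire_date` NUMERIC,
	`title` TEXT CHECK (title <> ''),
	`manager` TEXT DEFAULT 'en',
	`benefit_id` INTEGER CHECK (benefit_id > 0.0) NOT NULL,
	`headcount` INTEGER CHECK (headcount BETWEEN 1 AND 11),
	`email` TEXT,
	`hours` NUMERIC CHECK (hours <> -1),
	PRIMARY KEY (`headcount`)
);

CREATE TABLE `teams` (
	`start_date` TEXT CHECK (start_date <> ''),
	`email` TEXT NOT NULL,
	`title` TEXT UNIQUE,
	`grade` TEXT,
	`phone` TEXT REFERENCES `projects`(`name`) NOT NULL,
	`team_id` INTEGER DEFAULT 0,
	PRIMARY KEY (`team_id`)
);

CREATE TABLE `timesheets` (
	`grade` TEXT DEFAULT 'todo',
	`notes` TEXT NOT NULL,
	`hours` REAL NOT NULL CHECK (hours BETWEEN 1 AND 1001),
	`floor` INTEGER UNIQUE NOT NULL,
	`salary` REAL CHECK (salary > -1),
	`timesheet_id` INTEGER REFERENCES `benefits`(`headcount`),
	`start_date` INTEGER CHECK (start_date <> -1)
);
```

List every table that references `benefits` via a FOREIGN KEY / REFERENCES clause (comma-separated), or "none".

timesheets

- timesheets.timesheet_id references benefits(headcount).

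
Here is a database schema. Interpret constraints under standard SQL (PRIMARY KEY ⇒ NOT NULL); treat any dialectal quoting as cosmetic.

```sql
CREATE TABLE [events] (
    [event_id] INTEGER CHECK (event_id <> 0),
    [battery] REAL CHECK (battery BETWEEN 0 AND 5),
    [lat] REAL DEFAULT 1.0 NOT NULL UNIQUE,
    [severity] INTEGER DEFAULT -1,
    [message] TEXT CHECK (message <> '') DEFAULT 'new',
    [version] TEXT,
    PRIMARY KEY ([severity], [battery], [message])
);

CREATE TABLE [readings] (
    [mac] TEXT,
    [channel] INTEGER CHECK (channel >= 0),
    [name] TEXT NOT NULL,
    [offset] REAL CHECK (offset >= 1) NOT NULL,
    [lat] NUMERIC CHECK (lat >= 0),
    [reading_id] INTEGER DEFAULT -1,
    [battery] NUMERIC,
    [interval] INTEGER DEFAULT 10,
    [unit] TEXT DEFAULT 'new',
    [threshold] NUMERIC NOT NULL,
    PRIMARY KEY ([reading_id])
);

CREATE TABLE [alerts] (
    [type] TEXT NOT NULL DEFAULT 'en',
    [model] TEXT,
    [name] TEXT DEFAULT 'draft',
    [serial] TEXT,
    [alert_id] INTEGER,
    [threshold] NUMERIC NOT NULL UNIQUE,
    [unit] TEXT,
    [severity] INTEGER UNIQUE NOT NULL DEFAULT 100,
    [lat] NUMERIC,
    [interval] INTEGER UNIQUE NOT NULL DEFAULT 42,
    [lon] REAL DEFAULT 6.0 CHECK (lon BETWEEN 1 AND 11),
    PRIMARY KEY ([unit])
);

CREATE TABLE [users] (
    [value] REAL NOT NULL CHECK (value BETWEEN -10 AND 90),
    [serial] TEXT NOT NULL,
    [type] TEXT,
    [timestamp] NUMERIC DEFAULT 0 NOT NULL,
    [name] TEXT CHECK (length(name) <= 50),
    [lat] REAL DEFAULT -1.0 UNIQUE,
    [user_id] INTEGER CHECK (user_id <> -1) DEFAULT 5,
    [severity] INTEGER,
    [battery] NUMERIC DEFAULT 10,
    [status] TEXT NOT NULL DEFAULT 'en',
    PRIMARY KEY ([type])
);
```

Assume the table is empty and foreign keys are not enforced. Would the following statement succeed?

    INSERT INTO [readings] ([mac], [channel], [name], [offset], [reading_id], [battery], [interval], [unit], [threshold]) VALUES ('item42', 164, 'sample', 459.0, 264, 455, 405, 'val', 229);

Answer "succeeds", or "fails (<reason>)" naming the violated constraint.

NOT NULL columns: name is supplied; offset is supplied; reading_id is supplied; threshold is supplied.
CHECK constraints: 164 satisfies (channel >= 0); 459.0 satisfies (offset >= 1).
No constraint is violated.

succeeds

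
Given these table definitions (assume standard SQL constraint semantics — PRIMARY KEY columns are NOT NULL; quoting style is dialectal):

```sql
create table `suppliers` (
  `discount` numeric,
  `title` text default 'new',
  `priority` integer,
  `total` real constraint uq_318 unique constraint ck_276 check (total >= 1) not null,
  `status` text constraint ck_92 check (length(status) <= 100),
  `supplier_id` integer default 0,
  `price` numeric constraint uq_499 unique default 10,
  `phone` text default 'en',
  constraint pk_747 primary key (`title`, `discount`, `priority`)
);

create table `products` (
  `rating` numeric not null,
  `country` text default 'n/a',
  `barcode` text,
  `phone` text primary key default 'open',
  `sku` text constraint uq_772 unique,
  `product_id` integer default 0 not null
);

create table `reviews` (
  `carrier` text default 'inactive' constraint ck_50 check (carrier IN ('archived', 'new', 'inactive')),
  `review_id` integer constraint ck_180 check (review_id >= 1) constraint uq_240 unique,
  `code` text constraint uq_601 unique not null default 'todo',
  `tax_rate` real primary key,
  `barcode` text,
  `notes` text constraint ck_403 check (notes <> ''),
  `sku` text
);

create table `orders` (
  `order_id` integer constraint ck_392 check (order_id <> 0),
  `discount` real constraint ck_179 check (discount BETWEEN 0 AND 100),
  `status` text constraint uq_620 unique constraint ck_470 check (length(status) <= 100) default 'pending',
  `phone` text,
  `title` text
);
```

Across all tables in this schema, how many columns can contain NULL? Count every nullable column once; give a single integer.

17

suppliers: 4 nullable (status, supplier_id, price, phone — PK (title, discount, priority) and explicit NOT NULL columns excluded).
products: 3 nullable (country, barcode, sku — PK (phone) and explicit NOT NULL columns excluded).
reviews: 5 nullable (carrier, review_id, barcode, notes, sku — PK (tax_rate) and explicit NOT NULL columns excluded).
orders: 5 nullable (order_id, discount, status, phone, title — PK none and explicit NOT NULL columns excluded).
Total: 4 + 3 + 5 + 5 = 17.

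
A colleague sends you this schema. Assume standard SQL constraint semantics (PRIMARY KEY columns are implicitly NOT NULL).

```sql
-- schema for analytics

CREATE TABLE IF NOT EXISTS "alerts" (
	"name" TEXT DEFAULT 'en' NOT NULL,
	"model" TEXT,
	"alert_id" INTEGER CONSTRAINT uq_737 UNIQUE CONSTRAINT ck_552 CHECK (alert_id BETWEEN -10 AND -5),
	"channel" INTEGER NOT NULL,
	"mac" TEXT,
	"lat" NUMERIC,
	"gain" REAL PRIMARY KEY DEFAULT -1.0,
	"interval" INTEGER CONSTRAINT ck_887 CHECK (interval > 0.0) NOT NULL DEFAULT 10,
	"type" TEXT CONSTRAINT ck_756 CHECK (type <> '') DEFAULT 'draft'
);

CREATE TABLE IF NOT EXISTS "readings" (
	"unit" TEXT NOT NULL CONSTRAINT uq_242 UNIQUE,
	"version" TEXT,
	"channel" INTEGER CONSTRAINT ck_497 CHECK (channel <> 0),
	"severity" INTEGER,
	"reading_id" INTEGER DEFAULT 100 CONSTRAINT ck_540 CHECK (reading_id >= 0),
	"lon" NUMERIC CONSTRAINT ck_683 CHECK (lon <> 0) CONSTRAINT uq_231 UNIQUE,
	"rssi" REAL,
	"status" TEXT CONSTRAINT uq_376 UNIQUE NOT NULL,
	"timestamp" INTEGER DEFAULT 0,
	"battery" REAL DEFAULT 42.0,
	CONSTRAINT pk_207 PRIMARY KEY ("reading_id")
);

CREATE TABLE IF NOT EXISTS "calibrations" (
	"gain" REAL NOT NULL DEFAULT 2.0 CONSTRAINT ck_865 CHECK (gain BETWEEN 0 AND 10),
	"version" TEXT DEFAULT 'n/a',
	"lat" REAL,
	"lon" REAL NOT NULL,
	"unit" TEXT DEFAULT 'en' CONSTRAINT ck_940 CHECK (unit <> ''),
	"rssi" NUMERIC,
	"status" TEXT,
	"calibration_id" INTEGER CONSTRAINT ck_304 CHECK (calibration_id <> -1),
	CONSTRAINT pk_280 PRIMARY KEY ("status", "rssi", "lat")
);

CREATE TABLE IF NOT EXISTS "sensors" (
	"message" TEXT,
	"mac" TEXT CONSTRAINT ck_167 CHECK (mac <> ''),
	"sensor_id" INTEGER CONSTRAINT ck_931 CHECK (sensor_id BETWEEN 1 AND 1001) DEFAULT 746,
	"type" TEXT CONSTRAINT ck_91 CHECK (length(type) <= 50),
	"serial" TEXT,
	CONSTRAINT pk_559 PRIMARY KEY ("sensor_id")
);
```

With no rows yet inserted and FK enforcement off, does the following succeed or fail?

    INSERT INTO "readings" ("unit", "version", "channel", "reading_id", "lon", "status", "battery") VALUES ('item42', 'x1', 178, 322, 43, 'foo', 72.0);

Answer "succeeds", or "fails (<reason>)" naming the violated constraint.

NOT NULL columns: reading_id is supplied; status is supplied; unit is supplied.
CHECK constraints: 178 satisfies (channel <> 0); 322 satisfies (reading_id >= 0); 43 satisfies (lon <> 0).
No constraint is violated.

succeeds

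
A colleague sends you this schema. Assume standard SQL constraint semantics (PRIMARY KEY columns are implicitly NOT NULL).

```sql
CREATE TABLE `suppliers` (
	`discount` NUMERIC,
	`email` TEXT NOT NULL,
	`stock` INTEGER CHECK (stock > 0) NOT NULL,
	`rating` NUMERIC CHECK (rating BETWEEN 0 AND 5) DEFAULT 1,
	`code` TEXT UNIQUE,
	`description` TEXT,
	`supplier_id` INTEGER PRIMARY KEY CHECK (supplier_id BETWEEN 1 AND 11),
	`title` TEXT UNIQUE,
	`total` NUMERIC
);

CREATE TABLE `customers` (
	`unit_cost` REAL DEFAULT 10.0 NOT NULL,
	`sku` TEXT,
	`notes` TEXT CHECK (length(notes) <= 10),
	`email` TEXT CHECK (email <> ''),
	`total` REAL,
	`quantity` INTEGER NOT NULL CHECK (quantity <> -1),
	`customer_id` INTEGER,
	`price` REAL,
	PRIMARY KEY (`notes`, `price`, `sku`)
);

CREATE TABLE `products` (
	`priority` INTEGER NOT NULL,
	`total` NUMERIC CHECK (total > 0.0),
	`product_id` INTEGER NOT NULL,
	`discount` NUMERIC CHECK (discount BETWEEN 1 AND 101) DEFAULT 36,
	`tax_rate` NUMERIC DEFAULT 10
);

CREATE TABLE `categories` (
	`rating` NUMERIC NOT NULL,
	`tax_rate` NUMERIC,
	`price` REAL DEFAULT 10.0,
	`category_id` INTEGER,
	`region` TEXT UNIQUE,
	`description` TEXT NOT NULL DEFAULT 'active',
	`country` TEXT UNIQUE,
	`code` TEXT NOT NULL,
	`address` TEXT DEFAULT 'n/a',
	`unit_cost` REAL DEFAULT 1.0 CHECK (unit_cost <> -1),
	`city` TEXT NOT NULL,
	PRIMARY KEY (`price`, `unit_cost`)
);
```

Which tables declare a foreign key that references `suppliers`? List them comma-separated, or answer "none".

No REFERENCES clause anywhere in the schema names suppliers.

none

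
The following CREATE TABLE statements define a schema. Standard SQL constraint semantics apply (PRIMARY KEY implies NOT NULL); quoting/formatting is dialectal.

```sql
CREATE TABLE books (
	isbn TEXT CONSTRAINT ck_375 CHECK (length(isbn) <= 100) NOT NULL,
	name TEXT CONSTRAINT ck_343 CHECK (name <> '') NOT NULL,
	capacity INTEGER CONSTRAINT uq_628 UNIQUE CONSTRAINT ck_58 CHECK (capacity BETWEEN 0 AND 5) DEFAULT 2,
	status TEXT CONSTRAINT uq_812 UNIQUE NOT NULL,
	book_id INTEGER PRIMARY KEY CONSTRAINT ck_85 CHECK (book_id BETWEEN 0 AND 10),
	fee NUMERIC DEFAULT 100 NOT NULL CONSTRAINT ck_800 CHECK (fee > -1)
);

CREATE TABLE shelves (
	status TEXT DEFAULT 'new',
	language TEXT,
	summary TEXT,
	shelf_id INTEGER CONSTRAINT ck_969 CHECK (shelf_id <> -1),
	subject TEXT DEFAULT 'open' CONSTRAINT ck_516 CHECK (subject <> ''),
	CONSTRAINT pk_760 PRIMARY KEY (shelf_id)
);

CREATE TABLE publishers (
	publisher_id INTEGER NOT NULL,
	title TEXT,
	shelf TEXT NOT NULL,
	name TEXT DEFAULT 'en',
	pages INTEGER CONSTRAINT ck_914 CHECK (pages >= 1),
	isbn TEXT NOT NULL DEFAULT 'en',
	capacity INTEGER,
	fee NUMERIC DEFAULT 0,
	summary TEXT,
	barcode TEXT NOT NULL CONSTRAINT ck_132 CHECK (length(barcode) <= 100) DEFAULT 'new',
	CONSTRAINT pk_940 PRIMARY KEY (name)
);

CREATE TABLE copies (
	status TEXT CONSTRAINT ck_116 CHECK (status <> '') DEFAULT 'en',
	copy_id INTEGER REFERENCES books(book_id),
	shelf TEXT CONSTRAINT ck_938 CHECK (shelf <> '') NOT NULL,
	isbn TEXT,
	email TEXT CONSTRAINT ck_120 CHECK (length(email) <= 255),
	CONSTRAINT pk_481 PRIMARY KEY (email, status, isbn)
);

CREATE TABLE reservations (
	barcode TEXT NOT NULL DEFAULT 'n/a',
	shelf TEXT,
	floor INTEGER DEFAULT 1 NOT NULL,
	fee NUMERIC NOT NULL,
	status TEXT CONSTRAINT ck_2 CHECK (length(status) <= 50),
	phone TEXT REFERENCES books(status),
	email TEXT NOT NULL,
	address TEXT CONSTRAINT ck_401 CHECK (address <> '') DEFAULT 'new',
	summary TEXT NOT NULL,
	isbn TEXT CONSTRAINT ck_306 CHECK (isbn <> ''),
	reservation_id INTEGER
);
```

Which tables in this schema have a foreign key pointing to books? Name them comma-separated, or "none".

- copies.copy_id references books(book_id).
- reservations.phone references books(status).

copies, reservations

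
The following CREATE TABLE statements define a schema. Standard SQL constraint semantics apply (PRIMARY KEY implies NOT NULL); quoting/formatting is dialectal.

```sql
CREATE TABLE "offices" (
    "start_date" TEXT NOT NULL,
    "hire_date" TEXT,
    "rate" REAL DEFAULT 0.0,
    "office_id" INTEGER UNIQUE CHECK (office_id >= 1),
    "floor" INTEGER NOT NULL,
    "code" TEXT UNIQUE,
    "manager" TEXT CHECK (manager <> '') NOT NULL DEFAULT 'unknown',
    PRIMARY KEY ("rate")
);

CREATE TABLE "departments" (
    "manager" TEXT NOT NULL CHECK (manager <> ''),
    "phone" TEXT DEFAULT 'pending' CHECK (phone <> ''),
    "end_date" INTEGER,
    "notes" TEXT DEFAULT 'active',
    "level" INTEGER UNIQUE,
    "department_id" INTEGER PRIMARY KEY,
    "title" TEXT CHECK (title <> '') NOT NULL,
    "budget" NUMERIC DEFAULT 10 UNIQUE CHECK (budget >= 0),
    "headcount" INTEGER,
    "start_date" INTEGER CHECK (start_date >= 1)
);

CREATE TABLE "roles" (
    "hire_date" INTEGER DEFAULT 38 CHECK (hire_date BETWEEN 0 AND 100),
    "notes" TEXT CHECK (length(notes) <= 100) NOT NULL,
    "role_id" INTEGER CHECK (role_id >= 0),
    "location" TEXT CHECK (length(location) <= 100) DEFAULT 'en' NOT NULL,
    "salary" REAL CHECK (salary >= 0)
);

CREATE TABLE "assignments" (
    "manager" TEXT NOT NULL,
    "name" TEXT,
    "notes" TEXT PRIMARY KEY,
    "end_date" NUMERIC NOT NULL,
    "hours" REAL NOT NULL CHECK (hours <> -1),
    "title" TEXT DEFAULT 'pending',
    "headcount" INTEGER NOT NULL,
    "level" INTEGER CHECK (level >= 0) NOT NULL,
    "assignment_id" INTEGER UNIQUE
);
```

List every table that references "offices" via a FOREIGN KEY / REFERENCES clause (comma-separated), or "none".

none

No REFERENCES clause anywhere in the schema names offices.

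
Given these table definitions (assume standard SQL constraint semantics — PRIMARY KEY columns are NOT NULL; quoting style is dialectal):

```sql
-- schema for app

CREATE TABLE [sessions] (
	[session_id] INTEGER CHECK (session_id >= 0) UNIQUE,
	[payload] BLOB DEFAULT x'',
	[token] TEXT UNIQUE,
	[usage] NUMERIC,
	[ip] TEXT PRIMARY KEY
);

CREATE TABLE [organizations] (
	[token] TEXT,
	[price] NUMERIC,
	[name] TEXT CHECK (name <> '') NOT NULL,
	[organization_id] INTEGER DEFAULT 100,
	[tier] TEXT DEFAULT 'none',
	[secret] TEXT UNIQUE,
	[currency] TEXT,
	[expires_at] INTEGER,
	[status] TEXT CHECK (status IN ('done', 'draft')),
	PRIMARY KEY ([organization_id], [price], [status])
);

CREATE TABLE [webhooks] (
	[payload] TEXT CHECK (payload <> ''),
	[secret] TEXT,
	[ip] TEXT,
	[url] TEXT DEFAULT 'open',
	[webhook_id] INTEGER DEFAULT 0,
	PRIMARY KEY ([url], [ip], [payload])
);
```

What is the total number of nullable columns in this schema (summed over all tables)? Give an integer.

sessions: 4 nullable (session_id, payload, token, usage — PK (ip) and explicit NOT NULL columns excluded).
organizations: 5 nullable (token, tier, secret, currency, expires_at — PK (organization_id, price, status) and explicit NOT NULL columns excluded).
webhooks: 2 nullable (secret, webhook_id — PK (url, ip, payload) and explicit NOT NULL columns excluded).
Total: 4 + 5 + 2 = 11.

11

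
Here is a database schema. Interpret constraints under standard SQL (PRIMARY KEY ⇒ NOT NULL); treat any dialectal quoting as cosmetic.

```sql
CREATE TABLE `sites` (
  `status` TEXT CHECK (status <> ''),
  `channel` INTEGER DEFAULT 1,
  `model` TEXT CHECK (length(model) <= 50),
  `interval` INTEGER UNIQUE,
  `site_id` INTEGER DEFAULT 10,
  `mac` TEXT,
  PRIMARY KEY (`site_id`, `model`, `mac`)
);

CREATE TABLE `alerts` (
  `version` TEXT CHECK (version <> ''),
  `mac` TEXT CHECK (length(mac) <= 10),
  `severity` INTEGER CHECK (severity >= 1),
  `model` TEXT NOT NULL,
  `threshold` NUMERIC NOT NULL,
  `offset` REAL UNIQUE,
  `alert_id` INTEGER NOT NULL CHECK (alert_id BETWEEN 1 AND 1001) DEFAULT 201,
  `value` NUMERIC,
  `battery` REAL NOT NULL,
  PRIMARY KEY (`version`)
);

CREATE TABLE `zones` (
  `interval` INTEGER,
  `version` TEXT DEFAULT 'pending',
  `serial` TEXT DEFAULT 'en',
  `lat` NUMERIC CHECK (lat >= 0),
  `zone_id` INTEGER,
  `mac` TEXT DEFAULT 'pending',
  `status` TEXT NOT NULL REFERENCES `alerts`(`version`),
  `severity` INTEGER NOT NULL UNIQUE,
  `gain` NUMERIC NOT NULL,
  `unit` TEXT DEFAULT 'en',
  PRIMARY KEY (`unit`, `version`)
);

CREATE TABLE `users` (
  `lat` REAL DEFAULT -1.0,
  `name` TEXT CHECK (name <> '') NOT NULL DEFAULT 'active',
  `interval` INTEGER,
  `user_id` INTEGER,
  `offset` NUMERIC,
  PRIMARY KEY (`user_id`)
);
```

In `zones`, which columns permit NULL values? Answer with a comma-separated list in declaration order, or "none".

- interval: no NOT NULL constraint applies → nullable.
- version: part of the PRIMARY KEY, which implies NOT NULL → not nullable.
- serial: DEFAULT only fills an omitted column; an explicit NULL is still allowed → nullable.
- lat: CHECK does not forbid NULL (a CHECK constraint passes when its expression is NULL) → nullable.
- zone_id: no NOT NULL constraint applies → nullable.
- mac: DEFAULT only fills an omitted column; an explicit NULL is still allowed → nullable.
- status: declared NOT NULL → not nullable.
- severity: declared NOT NULL → not nullable.
- gain: declared NOT NULL → not nullable.
- unit: part of the PRIMARY KEY, which implies NOT NULL → not nullable.

interval, serial, lat, zone_id, mac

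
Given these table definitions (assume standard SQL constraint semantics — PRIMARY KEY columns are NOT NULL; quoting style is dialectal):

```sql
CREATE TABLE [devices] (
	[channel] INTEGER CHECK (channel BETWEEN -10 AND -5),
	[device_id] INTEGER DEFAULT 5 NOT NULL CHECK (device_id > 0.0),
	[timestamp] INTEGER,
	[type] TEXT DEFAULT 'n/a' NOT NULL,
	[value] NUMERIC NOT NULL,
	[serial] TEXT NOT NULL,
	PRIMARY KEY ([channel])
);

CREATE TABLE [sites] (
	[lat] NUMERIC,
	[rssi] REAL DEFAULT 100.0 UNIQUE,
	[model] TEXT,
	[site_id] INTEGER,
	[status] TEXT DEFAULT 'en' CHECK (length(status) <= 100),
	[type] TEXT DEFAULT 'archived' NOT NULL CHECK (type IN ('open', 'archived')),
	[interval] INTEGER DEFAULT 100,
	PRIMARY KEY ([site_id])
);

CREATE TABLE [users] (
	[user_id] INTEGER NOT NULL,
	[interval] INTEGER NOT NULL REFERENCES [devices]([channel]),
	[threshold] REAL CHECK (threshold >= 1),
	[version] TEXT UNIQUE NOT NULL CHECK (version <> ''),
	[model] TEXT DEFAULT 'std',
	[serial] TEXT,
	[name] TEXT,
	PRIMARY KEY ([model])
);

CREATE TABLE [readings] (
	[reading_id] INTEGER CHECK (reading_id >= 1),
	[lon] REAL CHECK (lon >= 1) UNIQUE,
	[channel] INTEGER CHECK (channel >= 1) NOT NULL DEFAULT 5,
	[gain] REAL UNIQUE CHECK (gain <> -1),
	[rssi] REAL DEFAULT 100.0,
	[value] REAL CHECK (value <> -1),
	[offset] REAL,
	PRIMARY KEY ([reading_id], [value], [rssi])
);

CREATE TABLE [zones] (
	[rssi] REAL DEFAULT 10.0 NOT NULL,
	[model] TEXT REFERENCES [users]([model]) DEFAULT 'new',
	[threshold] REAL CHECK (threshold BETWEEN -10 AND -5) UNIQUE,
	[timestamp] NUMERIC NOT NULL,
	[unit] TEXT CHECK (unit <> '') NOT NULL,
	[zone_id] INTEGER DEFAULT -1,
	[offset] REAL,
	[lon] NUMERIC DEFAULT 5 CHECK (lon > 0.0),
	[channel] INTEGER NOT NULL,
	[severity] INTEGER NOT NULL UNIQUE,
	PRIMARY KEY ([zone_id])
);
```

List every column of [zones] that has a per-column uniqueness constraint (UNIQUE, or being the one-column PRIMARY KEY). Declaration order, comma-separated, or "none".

threshold, zone_id, severity

- rssi: no UNIQUE or single-column PK constraint.
- model: no UNIQUE or single-column PK constraint.
- threshold: declared UNIQUE → unique.
- timestamp: no UNIQUE or single-column PK constraint.
- unit: no UNIQUE or single-column PK constraint.
- zone_id: single-column PRIMARY KEY → unique.
- offset: no UNIQUE or single-column PK constraint.
- lon: no UNIQUE or single-column PK constraint.
- channel: no UNIQUE or single-column PK constraint.
- severity: declared UNIQUE → unique.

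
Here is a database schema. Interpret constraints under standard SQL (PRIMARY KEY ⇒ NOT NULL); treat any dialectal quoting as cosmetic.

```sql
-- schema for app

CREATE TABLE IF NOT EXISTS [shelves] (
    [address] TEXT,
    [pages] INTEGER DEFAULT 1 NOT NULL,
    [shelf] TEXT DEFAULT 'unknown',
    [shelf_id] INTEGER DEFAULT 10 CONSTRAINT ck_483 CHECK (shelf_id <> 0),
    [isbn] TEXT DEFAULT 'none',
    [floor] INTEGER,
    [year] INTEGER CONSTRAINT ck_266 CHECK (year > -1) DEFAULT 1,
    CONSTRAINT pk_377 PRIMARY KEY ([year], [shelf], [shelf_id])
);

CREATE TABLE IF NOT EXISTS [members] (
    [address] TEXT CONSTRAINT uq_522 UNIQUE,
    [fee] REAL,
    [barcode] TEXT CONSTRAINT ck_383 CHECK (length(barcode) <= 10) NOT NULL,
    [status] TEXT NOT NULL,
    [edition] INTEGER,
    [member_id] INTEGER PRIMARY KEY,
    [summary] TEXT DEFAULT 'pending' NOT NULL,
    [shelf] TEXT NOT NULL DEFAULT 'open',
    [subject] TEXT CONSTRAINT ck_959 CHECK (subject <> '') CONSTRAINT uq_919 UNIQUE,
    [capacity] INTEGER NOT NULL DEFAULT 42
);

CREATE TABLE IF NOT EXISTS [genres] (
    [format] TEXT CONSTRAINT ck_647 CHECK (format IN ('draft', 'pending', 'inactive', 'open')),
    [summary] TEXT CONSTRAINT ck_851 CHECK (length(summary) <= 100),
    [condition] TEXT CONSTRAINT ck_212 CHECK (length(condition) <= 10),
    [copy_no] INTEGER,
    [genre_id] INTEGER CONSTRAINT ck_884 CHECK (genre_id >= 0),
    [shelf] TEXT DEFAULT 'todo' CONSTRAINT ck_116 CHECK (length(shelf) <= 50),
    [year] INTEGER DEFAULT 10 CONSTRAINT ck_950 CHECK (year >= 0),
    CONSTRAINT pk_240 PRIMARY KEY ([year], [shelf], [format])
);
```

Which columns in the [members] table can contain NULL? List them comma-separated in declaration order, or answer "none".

address, fee, edition, subject

- address: UNIQUE does not imply NOT NULL → nullable.
- fee: no NOT NULL constraint applies → nullable.
- barcode: declared NOT NULL → not nullable.
- status: declared NOT NULL → not nullable.
- edition: no NOT NULL constraint applies → nullable.
- member_id: part of the PRIMARY KEY, which implies NOT NULL → not nullable.
- summary: declared NOT NULL → not nullable.
- shelf: declared NOT NULL → not nullable.
- subject: CHECK does not forbid NULL (a CHECK constraint passes when its expression is NULL) → nullable.
- capacity: declared NOT NULL → not nullable.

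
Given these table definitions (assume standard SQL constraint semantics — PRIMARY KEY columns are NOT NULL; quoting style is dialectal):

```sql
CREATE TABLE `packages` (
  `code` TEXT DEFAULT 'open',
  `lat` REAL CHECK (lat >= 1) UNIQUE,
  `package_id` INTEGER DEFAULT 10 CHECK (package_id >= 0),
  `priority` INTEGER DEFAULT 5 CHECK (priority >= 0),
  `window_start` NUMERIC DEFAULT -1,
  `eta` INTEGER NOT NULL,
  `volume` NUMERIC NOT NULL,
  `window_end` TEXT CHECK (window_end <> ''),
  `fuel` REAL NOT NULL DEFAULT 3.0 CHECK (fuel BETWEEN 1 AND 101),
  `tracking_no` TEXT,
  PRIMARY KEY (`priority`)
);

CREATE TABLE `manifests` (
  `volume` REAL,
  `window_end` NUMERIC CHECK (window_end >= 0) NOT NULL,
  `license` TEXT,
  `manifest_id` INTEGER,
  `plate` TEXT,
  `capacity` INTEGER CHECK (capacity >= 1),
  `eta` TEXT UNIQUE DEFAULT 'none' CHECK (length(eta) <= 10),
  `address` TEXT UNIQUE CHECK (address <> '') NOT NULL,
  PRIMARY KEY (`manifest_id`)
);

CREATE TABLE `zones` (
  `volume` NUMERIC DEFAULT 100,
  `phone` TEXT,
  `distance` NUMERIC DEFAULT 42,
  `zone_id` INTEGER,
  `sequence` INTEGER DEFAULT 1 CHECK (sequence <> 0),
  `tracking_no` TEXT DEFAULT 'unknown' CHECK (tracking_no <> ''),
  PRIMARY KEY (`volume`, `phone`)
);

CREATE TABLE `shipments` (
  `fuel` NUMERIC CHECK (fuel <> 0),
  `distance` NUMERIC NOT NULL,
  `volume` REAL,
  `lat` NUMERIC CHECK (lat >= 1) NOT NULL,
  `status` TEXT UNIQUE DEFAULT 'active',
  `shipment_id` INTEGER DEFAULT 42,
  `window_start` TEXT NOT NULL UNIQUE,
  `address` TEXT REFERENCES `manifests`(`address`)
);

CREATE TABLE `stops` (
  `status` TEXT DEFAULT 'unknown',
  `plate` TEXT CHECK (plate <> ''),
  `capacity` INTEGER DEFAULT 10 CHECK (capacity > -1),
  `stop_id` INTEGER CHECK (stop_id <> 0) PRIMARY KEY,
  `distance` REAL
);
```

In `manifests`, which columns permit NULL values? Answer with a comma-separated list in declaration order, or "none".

- volume: no NOT NULL constraint applies → nullable.
- window_end: declared NOT NULL → not nullable.
- license: no NOT NULL constraint applies → nullable.
- manifest_id: part of the PRIMARY KEY, which implies NOT NULL → not nullable.
- plate: no NOT NULL constraint applies → nullable.
- capacity: CHECK does not forbid NULL (a CHECK constraint passes when its expression is NULL) → nullable.
- eta: CHECK does not forbid NULL (a CHECK constraint passes when its expression is NULL) → nullable.
- address: declared NOT NULL → not nullable.

volume, license, plate, capacity, eta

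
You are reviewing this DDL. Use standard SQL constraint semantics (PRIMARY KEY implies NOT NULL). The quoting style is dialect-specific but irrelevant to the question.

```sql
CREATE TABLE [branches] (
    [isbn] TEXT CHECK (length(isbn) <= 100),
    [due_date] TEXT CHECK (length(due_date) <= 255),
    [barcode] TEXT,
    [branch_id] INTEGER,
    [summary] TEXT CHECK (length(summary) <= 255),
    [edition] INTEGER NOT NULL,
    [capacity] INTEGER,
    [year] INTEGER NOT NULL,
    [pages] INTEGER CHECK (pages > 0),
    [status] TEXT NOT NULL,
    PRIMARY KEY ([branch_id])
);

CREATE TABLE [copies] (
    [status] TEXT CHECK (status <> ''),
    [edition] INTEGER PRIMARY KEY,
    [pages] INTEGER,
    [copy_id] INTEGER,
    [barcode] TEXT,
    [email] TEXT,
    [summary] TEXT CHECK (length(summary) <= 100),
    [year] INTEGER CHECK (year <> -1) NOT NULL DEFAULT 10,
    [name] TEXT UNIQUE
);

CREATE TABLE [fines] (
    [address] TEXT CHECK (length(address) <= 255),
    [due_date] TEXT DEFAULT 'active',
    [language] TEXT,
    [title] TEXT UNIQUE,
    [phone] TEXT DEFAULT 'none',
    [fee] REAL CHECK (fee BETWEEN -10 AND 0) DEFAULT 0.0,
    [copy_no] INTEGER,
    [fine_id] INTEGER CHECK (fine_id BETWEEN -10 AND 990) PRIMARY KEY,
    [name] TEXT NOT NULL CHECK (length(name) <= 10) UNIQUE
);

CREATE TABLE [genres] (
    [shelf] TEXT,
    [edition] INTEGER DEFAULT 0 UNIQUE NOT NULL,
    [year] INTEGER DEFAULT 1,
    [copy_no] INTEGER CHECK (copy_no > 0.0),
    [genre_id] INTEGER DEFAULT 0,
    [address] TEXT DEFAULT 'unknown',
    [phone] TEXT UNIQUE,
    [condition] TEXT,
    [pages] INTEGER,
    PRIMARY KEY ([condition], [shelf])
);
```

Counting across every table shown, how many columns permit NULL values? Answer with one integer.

branches: 6 nullable (isbn, due_date, barcode, summary, capacity, pages — PK (branch_id) and explicit NOT NULL columns excluded).
copies: 7 nullable (status, pages, copy_id, barcode, email, summary, name — PK (edition) and explicit NOT NULL columns excluded).
fines: 7 nullable (address, due_date, language, title, phone, fee, copy_no — PK (fine_id) and explicit NOT NULL columns excluded).
genres: 6 nullable (year, copy_no, genre_id, address, phone, pages — PK (condition, shelf) and explicit NOT NULL columns excluded).
Total: 6 + 7 + 7 + 6 = 26.

26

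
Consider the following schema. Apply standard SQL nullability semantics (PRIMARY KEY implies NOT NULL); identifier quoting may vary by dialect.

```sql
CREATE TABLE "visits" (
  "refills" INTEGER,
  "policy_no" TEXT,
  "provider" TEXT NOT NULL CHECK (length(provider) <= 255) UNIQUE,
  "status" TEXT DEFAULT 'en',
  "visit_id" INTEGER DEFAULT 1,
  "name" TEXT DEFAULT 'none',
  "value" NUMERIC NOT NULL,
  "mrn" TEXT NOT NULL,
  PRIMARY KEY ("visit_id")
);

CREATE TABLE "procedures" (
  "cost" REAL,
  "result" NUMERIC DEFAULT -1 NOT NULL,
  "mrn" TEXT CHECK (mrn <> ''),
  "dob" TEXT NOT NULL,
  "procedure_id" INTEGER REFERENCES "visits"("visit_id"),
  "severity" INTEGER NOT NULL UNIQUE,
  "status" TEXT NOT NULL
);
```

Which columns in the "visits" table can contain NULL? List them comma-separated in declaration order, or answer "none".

refills, policy_no, status, name

- refills: no NOT NULL constraint applies → nullable.
- policy_no: no NOT NULL constraint applies → nullable.
- provider: declared NOT NULL → not nullable.
- status: DEFAULT only fills an omitted column; an explicit NULL is still allowed → nullable.
- visit_id: part of the PRIMARY KEY, which implies NOT NULL → not nullable.
- name: DEFAULT only fills an omitted column; an explicit NULL is still allowed → nullable.
- value: declared NOT NULL → not nullable.
- mrn: declared NOT NULL → not nullable.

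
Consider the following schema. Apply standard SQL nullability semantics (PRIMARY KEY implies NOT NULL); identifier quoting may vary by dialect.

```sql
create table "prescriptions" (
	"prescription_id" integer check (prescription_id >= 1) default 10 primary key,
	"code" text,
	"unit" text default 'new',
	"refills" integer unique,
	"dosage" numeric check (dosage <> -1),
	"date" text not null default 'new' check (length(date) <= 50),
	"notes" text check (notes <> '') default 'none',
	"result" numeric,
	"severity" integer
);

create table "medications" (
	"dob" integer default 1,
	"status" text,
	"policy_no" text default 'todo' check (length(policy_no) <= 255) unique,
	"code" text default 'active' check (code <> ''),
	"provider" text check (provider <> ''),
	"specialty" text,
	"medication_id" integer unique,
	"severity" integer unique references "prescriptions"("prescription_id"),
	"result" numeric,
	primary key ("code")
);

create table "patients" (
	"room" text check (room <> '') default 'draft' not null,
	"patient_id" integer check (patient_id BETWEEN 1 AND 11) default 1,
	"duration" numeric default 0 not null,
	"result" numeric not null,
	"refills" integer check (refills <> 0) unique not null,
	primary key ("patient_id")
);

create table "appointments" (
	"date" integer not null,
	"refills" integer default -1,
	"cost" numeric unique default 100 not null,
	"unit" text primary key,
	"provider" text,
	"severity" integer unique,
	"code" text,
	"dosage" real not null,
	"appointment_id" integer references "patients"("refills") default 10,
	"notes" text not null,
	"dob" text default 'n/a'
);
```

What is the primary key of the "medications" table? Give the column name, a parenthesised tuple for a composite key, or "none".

code

code is declared PRIMARY KEY as a table-level PRIMARY KEY clause.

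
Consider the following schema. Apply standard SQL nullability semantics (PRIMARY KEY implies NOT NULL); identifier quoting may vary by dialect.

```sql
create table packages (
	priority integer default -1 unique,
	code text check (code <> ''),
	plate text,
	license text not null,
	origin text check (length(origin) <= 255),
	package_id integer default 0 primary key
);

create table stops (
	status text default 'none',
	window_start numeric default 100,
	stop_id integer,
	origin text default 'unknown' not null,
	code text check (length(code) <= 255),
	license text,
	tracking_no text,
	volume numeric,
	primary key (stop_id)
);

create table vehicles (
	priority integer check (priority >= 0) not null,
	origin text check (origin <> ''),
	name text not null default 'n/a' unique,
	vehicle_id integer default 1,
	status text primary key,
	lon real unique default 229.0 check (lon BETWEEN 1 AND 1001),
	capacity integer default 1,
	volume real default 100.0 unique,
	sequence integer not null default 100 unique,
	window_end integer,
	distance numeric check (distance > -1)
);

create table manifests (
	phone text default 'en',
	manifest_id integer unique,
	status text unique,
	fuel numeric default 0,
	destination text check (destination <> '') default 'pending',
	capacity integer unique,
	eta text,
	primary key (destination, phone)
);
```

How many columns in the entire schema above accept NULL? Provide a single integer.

packages: 4 nullable (priority, code, plate, origin — PK (package_id) and explicit NOT NULL columns excluded).
stops: 6 nullable (status, window_start, code, license, tracking_no, volume — PK (stop_id) and explicit NOT NULL columns excluded).
vehicles: 7 nullable (origin, vehicle_id, lon, capacity, volume, window_end, distance — PK (status) and explicit NOT NULL columns excluded).
manifests: 5 nullable (manifest_id, status, fuel, capacity, eta — PK (destination, phone) and explicit NOT NULL columns excluded).
Total: 4 + 6 + 7 + 5 = 22.

22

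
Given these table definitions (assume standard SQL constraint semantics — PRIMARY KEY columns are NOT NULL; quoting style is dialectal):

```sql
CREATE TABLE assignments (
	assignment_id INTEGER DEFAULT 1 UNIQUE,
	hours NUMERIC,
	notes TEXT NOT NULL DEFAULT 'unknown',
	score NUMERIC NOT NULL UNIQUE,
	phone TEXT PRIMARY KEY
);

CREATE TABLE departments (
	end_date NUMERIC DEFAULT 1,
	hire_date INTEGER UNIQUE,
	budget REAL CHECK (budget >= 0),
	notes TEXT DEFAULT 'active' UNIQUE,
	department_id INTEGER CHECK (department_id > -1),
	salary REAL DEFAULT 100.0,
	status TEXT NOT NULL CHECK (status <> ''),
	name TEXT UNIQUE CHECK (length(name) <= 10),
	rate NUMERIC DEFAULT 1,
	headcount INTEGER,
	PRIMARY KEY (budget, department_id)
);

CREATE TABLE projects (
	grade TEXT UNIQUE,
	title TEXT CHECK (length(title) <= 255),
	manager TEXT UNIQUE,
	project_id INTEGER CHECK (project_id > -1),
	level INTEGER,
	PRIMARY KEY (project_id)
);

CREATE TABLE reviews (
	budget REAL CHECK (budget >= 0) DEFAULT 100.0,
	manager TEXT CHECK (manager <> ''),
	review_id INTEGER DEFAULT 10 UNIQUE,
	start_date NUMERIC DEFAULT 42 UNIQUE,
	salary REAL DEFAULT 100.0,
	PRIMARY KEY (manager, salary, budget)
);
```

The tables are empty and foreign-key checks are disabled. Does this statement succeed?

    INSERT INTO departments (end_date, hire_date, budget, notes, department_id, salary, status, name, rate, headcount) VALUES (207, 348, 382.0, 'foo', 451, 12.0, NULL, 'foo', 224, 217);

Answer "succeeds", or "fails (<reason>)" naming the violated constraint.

status is explicitly set to NULL, but status is declared NOT NULL.

fails (NOT NULL on status)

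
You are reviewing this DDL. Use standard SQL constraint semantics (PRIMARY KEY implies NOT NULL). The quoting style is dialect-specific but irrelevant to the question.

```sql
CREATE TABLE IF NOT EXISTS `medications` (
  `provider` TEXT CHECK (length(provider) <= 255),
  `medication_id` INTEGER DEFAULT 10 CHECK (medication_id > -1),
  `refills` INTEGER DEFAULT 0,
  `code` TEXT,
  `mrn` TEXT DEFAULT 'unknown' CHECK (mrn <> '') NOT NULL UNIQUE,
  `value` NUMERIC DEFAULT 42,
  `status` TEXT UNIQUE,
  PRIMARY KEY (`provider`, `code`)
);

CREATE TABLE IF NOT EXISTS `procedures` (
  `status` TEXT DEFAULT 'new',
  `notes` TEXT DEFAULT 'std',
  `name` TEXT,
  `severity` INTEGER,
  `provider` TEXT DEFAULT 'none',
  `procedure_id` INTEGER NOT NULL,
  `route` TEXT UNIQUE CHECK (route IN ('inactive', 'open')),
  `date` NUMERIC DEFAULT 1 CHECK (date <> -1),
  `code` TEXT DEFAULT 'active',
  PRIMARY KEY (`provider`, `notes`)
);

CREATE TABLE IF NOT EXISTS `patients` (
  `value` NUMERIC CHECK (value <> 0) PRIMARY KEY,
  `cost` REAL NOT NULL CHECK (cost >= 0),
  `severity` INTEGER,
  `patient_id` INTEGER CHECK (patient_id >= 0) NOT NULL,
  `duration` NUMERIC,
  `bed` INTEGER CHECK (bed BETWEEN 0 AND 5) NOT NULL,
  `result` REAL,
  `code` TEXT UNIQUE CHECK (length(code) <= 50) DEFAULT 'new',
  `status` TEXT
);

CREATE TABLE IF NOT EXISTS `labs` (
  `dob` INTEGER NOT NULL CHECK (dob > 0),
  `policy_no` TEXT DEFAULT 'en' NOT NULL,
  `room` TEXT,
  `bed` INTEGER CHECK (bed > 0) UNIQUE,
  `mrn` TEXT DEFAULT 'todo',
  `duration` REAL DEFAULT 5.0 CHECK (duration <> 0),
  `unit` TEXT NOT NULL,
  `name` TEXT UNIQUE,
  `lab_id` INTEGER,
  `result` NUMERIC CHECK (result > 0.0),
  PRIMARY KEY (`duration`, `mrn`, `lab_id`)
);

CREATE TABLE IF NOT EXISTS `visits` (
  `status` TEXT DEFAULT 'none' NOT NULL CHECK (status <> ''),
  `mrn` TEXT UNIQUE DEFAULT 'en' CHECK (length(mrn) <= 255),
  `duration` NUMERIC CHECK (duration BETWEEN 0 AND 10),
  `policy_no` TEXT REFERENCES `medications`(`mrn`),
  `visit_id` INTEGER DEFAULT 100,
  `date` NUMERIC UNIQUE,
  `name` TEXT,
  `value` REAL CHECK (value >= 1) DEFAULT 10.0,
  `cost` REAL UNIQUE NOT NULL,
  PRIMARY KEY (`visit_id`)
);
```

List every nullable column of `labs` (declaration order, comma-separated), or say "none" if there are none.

- dob: declared NOT NULL → not nullable.
- policy_no: declared NOT NULL → not nullable.
- room: no NOT NULL constraint applies → nullable.
- bed: CHECK does not forbid NULL (a CHECK constraint passes when its expression is NULL) → nullable.
- mrn: part of the PRIMARY KEY, which implies NOT NULL → not nullable.
- duration: part of the PRIMARY KEY, which implies NOT NULL → not nullable.
- unit: declared NOT NULL → not nullable.
- name: UNIQUE does not imply NOT NULL → nullable.
- lab_id: part of the PRIMARY KEY, which implies NOT NULL → not nullable.
- result: CHECK does not forbid NULL (a CHECK constraint passes when its expression is NULL) → nullable.

room, bed, name, result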